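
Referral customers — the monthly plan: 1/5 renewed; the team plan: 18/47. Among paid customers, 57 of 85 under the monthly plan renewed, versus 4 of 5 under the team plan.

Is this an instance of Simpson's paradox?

Referral: the monthly plan 1/5 = 20.0%, the team plan 18/47 = 38.3% → the team plan
Paid: the monthly plan 57/85 = 67.1%, the team plan 4/5 = 80.0% → the team plan
Overall: the monthly plan 58/90 = 64.4%, the team plan 22/52 = 42.3% → the monthly plan
The team plan wins each signup group but the monthly plan wins overall — the comparison reverses. The team plan's customers skew toward referral, which has a lower base rate.

Yes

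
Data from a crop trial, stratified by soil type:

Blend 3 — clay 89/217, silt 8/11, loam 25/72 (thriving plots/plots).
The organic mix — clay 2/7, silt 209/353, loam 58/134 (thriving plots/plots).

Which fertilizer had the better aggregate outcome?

the organic mix

Clay: Blend 3 89/217 = 41.0%, the organic mix 2/7 = 28.6% → Blend 3
Silt: Blend 3 8/11 = 72.7%, the organic mix 209/353 = 59.2% → Blend 3
Loam: Blend 3 25/72 = 34.7%, the organic mix 58/134 = 43.3% → the organic mix
Overall: Blend 3 122/300 = 40.7%, the organic mix 269/494 = 54.5% → the organic mix
(Neither sweeps every soil group, but the organic mix has the higher pooled rate.)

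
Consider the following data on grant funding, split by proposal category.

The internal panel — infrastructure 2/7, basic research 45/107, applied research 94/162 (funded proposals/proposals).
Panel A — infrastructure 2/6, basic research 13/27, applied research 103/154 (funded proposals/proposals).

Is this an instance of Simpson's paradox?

Infrastructure: the internal panel 2/7 = 28.6%, Panel A 2/6 = 33.3% → Panel A
Basic research: the internal panel 45/107 = 42.1%, Panel A 13/27 = 48.1% → Panel A
Applied research: the internal panel 94/162 = 58.0%, Panel A 103/154 = 66.9% → Panel A
Overall: the internal panel 141/276 = 51.1%, Panel A 118/187 = 63.1% → Panel A
Panel A wins overall and in every proposal group — no reversal.

No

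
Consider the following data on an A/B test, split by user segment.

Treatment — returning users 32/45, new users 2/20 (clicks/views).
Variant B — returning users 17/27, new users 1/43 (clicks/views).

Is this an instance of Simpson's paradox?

Returning users: Treatment 32/45 = 71.1%, Variant B 17/27 = 63.0% → Treatment
New users: Treatment 2/20 = 10.0%, Variant B 1/43 = 2.3% → Treatment
Overall: Treatment 34/65 = 52.3%, Variant B 18/70 = 25.7% → Treatment
Treatment wins overall and in every user group — no reversal.

No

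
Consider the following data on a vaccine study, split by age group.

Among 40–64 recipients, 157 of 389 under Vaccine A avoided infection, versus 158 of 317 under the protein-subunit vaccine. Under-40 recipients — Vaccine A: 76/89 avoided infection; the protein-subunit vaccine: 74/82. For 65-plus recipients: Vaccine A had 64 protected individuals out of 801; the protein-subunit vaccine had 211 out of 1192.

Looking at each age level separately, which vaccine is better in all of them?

40–64: Vaccine A 157/389 = 40.4%, the protein-subunit vaccine 158/317 = 49.8% → the protein-subunit vaccine
Under-40: Vaccine A 76/89 = 85.4%, the protein-subunit vaccine 74/82 = 90.2% → the protein-subunit vaccine
65-plus: Vaccine A 64/801 = 8.0%, the protein-subunit vaccine 211/1192 = 17.7% → the protein-subunit vaccine
The protein-subunit vaccine has the higher rate in all 3 groups.

the protein-subunit vaccine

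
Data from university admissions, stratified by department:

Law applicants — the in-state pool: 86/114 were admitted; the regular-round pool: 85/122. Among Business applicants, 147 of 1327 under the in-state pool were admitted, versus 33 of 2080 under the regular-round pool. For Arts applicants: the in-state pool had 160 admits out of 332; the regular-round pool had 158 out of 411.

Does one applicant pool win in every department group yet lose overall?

Law: the in-state pool 86/114 = 75.4%, the regular-round pool 85/122 = 69.7% → the in-state pool
Business: the in-state pool 147/1327 = 11.1%, the regular-round pool 33/2080 = 1.6% → the in-state pool
Arts: the in-state pool 160/332 = 48.2%, the regular-round pool 158/411 = 38.4% → the in-state pool
Overall: the in-state pool 393/1773 = 22.2%, the regular-round pool 276/2613 = 10.6% → the in-state pool
The in-state pool wins overall and in every department group — no reversal.

No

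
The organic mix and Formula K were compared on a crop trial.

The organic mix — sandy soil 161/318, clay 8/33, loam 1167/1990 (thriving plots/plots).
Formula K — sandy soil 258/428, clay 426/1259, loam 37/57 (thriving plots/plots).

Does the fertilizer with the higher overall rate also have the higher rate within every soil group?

Sandy soil: the organic mix 161/318 = 50.6%, Formula K 258/428 = 60.3% → Formula K
Clay: the organic mix 8/33 = 24.2%, Formula K 426/1259 = 33.8% → Formula K
Loam: the organic mix 1167/1990 = 58.6%, Formula K 37/57 = 64.9% → Formula K
Overall: the organic mix 1336/2341 = 57.1%, Formula K 721/1744 = 41.3% → the organic mix
Formula K wins each soil group but the organic mix wins overall — the comparison reverses. Formula K's plots skew toward clay, which has a lower base rate.

No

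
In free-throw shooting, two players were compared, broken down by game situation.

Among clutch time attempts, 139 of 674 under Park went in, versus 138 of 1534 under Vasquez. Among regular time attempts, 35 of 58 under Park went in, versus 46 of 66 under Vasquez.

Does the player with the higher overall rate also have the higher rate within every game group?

No

Clutch time: Park 139/674 = 20.6%, Vasquez 138/1534 = 9.0% → Park
Regular time: Park 35/58 = 60.3%, Vasquez 46/66 = 69.7% → Vasquez
Overall: Park 174/732 = 23.8%, Vasquez 184/1600 = 11.5% → Park
Neither sweeps: Park wins 1 of 2 groups, Vasquez wins 1. Park wins overall but not every group — no Simpson reversal.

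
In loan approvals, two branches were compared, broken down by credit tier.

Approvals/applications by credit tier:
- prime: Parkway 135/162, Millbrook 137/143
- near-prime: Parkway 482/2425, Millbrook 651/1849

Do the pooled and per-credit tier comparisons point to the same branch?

Prime: Parkway 135/162 = 83.3%, Millbrook 137/143 = 95.8% → Millbrook
Near-prime: Parkway 482/2425 = 19.9%, Millbrook 651/1849 = 35.2% → Millbrook
Overall: Parkway 617/2587 = 23.9%, Millbrook 788/1992 = 39.6% → Millbrook
Millbrook wins overall and in every credit group — no reversal.

Yes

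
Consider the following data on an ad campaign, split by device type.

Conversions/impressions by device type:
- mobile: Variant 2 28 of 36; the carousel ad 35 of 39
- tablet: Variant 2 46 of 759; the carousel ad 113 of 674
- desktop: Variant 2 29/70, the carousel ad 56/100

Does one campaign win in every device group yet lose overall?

No

Mobile: Variant 2 28/36 = 77.8%, the carousel ad 35/39 = 89.7% → the carousel ad
Tablet: Variant 2 46/759 = 6.1%, the carousel ad 113/674 = 16.8% → the carousel ad
Desktop: Variant 2 29/70 = 41.4%, the carousel ad 56/100 = 56.0% → the carousel ad
Overall: Variant 2 103/865 = 11.9%, the carousel ad 204/813 = 25.1% → the carousel ad
The carousel ad wins overall and in every device group — no reversal.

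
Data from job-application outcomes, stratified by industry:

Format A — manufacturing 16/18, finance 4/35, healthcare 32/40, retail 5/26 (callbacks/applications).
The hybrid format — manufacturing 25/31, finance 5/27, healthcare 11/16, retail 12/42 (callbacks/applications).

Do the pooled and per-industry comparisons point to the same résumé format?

No

Manufacturing: Format A 16/18 = 88.9%, the hybrid format 25/31 = 80.6% → Format A
Finance: Format A 4/35 = 11.4%, the hybrid format 5/27 = 18.5% → the hybrid format
Healthcare: Format A 32/40 = 80.0%, the hybrid format 11/16 = 68.8% → Format A
Retail: Format A 5/26 = 19.2%, the hybrid format 12/42 = 28.6% → the hybrid format
Overall: Format A 57/119 = 47.9%, the hybrid format 53/116 = 45.7% → Format A
Neither sweeps: Format A wins 2 of 4 groups, the hybrid format wins 2. Format A wins overall but not every group — no Simpson reversal.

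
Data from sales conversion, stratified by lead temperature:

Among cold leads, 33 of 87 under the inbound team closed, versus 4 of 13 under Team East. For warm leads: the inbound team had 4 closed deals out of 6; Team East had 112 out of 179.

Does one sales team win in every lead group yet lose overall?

Yes

Cold: the inbound team 33/87 = 37.9%, Team East 4/13 = 30.8% → the inbound team
Warm: the inbound team 4/6 = 66.7%, Team East 112/179 = 62.6% → the inbound team
Overall: the inbound team 37/93 = 39.8%, Team East 116/192 = 60.4% → Team East
The inbound team wins each lead group but Team East wins overall — the comparison reverses. The inbound team's leads skew toward cold, which has a lower base rate.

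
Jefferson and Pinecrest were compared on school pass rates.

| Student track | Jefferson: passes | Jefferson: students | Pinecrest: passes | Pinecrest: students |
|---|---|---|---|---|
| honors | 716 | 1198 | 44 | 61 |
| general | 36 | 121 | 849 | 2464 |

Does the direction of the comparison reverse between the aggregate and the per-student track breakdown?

Yes

Honors: Jefferson 716/1198 = 59.8%, Pinecrest 44/61 = 72.1% → Pinecrest
General: Jefferson 36/121 = 29.8%, Pinecrest 849/2464 = 34.5% → Pinecrest
Overall: Jefferson 752/1319 = 57.0%, Pinecrest 893/2525 = 35.4% → Jefferson
Pinecrest wins each student group but Jefferson wins overall — the comparison reverses. Pinecrest's students skew toward general, which has a lower base rate.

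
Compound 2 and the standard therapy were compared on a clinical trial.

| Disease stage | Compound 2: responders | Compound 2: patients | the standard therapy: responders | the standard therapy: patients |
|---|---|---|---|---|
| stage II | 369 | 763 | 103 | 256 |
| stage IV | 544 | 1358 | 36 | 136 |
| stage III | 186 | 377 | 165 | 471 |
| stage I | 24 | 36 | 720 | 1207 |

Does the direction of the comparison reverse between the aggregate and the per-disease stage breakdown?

Stage II: Compound 2 369/763 = 48.4%, the standard therapy 103/256 = 40.2% → Compound 2
Stage IV: Compound 2 544/1358 = 40.1%, the standard therapy 36/136 = 26.5% → Compound 2
Stage III: Compound 2 186/377 = 49.3%, the standard therapy 165/471 = 35.0% → Compound 2
Stage I: Compound 2 24/36 = 66.7%, the standard therapy 720/1207 = 59.7% → Compound 2
Overall: Compound 2 1123/2534 = 44.3%, the standard therapy 1024/2070 = 49.5% → the standard therapy
Compound 2 wins each disease group but the standard therapy wins overall — the comparison reverses. Compound 2's patients skew toward stage IV, which has a lower base rate.

Yes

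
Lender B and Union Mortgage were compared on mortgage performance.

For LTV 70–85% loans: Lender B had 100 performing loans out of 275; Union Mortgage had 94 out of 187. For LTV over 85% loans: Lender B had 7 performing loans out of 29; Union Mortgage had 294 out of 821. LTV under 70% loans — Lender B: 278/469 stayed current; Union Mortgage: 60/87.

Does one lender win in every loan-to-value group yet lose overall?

Yes

LTV 70–85%: Lender B 100/275 = 36.4%, Union Mortgage 94/187 = 50.3% → Union Mortgage
LTV over 85%: Lender B 7/29 = 24.1%, Union Mortgage 294/821 = 35.8% → Union Mortgage
LTV under 70%: Lender B 278/469 = 59.3%, Union Mortgage 60/87 = 69.0% → Union Mortgage
Overall: Lender B 385/773 = 49.8%, Union Mortgage 448/1095 = 40.9% → Lender B
Union Mortgage wins each loan-to-value group but Lender B wins overall — the comparison reverses. Union Mortgage's loans skew toward LTV over 85%, which has a lower base rate.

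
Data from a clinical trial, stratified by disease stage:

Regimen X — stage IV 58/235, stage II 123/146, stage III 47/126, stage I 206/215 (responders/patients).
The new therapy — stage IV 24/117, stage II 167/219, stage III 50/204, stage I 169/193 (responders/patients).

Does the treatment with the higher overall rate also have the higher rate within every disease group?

Stage IV: Regimen X 58/235 = 24.7%, the new therapy 24/117 = 20.5% → Regimen X
Stage II: Regimen X 123/146 = 84.2%, the new therapy 167/219 = 76.3% → Regimen X
Stage III: Regimen X 47/126 = 37.3%, the new therapy 50/204 = 24.5% → Regimen X
Stage I: Regimen X 206/215 = 95.8%, the new therapy 169/193 = 87.6% → Regimen X
Overall: Regimen X 434/722 = 60.1%, the new therapy 410/733 = 55.9% → Regimen X
Regimen X wins overall and in every disease group — no reversal.

Yes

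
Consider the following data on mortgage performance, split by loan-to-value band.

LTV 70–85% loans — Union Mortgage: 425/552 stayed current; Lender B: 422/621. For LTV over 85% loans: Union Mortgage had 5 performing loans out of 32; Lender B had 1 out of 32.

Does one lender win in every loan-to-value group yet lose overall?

LTV 70–85%: Union Mortgage 425/552 = 77.0%, Lender B 422/621 = 68.0% → Union Mortgage
LTV over 85%: Union Mortgage 5/32 = 15.6%, Lender B 1/32 = 3.1% → Union Mortgage
Overall: Union Mortgage 430/584 = 73.6%, Lender B 423/653 = 64.8% → Union Mortgage
Union Mortgage wins overall and in every loan-to-value group — no reversal.

No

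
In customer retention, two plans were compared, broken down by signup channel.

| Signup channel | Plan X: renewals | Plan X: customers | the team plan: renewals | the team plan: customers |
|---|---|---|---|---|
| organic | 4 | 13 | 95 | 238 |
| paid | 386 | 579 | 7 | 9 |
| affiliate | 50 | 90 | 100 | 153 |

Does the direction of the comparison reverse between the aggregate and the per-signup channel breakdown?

Yes

Organic: Plan X 4/13 = 30.8%, the team plan 95/238 = 39.9% → the team plan
Paid: Plan X 386/579 = 66.7%, the team plan 7/9 = 77.8% → the team plan
Affiliate: Plan X 50/90 = 55.6%, the team plan 100/153 = 65.4% → the team plan
Overall: Plan X 440/682 = 64.5%, the team plan 202/400 = 50.5% → Plan X
The team plan wins each signup group but Plan X wins overall — the comparison reverses. The team plan's customers skew toward organic, which has a lower base rate.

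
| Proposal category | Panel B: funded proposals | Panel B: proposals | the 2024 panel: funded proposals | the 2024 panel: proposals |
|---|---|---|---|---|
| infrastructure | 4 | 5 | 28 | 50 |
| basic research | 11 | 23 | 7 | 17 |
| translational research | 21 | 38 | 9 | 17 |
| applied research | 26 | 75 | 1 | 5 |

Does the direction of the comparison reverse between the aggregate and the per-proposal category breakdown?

Yes

Infrastructure: Panel B 4/5 = 80.0%, the 2024 panel 28/50 = 56.0% → Panel B
Basic research: Panel B 11/23 = 47.8%, the 2024 panel 7/17 = 41.2% → Panel B
Translational research: Panel B 21/38 = 55.3%, the 2024 panel 9/17 = 52.9% → Panel B
Applied research: Panel B 26/75 = 34.7%, the 2024 panel 1/5 = 20.0% → Panel B
Overall: Panel B 62/141 = 44.0%, the 2024 panel 45/89 = 50.6% → the 2024 panel
Panel B wins each proposal group but the 2024 panel wins overall — the comparison reverses. Panel B's proposals skew toward applied research, which has a lower base rate.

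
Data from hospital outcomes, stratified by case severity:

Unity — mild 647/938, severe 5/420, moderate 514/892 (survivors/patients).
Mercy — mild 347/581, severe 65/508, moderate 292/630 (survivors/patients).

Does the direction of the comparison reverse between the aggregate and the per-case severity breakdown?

No

Mild: Unity 647/938 = 69.0%, Mercy 347/581 = 59.7% → Unity
Severe: Unity 5/420 = 1.2%, Mercy 65/508 = 12.8% → Mercy
Moderate: Unity 514/892 = 57.6%, Mercy 292/630 = 46.3% → Unity
Overall: Unity 1166/2250 = 51.8%, Mercy 704/1719 = 41.0% → Unity
Neither sweeps: Unity wins 2 of 3 groups, Mercy wins 1. Unity wins overall but not every group — no Simpson reversal.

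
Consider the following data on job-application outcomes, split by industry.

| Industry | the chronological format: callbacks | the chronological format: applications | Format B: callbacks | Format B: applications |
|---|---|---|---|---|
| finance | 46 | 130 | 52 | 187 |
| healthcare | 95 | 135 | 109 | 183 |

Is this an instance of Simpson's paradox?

No

Finance: the chronological format 46/130 = 35.4%, Format B 52/187 = 27.8% → the chronological format
Healthcare: the chronological format 95/135 = 70.4%, Format B 109/183 = 59.6% → the chronological format
Overall: the chronological format 141/265 = 53.2%, Format B 161/370 = 43.5% → the chronological format
The chronological format wins overall and in every industry group — no reversal.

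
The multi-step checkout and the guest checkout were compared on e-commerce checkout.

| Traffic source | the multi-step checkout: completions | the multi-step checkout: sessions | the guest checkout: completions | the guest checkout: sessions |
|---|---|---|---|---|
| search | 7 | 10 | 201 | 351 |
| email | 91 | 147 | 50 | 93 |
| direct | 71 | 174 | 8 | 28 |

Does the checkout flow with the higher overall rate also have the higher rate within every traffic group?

Search: the multi-step checkout 7/10 = 70.0%, the guest checkout 201/351 = 57.3% → the multi-step checkout
Email: the multi-step checkout 91/147 = 61.9%, the guest checkout 50/93 = 53.8% → the multi-step checkout
Direct: the multi-step checkout 71/174 = 40.8%, the guest checkout 8/28 = 28.6% → the multi-step checkout
Overall: the multi-step checkout 169/331 = 51.1%, the guest checkout 259/472 = 54.9% → the guest checkout
The multi-step checkout wins each traffic group but the guest checkout wins overall — the comparison reverses. The multi-step checkout's sessions skew toward direct, which has a lower base rate.

No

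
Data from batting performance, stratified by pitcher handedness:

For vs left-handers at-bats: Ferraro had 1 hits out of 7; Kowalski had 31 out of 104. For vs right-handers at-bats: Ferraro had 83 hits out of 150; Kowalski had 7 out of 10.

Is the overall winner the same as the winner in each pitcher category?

Vs left-handers: Ferraro 1/7 = 14.3%, Kowalski 31/104 = 29.8% → Kowalski
Vs right-handers: Ferraro 83/150 = 55.3%, Kowalski 7/10 = 70.0% → Kowalski
Overall: Ferraro 84/157 = 53.5%, Kowalski 38/114 = 33.3% → Ferraro
Kowalski wins each pitcher group but Ferraro wins overall — the comparison reverses. Kowalski's at-bats skew toward vs left-handers, which has a lower base rate.

No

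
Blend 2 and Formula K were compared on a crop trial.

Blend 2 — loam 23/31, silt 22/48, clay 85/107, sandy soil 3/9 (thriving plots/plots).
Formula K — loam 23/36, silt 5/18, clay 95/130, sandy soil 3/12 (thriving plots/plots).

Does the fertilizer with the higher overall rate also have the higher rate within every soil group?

Yes

Loam: Blend 2 23/31 = 74.2%, Formula K 23/36 = 63.9% → Blend 2
Silt: Blend 2 22/48 = 45.8%, Formula K 5/18 = 27.8% → Blend 2
Clay: Blend 2 85/107 = 79.4%, Formula K 95/130 = 73.1% → Blend 2
Sandy soil: Blend 2 3/9 = 33.3%, Formula K 3/12 = 25.0% → Blend 2
Overall: Blend 2 133/195 = 68.2%, Formula K 126/196 = 64.3% → Blend 2
Blend 2 wins overall and in every soil group — no reversal.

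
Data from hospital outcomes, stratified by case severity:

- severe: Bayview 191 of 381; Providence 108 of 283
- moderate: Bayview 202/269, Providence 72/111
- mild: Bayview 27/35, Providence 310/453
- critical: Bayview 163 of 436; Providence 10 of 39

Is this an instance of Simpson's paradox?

Yes

Severe: Bayview 191/381 = 50.1%, Providence 108/283 = 38.2% → Bayview
Moderate: Bayview 202/269 = 75.1%, Providence 72/111 = 64.9% → Bayview
Mild: Bayview 27/35 = 77.1%, Providence 310/453 = 68.4% → Bayview
Critical: Bayview 163/436 = 37.4%, Providence 10/39 = 25.6% → Bayview
Overall: Bayview 583/1121 = 52.0%, Providence 500/886 = 56.4% → Providence
Bayview wins each case group but Providence wins overall — the comparison reverses. Bayview's patients skew toward critical, which has a lower base rate.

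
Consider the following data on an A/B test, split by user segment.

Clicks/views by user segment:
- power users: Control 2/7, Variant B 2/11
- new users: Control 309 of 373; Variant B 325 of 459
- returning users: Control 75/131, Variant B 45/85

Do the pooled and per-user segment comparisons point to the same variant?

Power users: Control 2/7 = 28.6%, Variant B 2/11 = 18.2% → Control
New users: Control 309/373 = 82.8%, Variant B 325/459 = 70.8% → Control
Returning users: Control 75/131 = 57.3%, Variant B 45/85 = 52.9% → Control
Overall: Control 386/511 = 75.5%, Variant B 372/555 = 67.0% → Control
Control wins overall and in every user group — no reversal.

Yes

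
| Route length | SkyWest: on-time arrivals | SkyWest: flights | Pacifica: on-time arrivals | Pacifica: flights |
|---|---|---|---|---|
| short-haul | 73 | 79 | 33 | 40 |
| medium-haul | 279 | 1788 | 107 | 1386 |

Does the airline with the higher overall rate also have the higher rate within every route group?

Short-haul: SkyWest 73/79 = 92.4%, Pacifica 33/40 = 82.5% → SkyWest
Medium-haul: SkyWest 279/1788 = 15.6%, Pacifica 107/1386 = 7.7% → SkyWest
Overall: SkyWest 352/1867 = 18.9%, Pacifica 140/1426 = 9.8% → SkyWest
SkyWest wins overall and in every route group — no reversal.

Yes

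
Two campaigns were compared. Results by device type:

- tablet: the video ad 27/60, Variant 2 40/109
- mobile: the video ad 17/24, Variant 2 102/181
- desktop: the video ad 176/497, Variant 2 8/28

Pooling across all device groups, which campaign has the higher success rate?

Tablet: the video ad 27/60 = 45.0%, Variant 2 40/109 = 36.7% → the video ad
Mobile: the video ad 17/24 = 70.8%, Variant 2 102/181 = 56.4% → the video ad
Desktop: the video ad 176/497 = 35.4%, Variant 2 8/28 = 28.6% → the video ad
Overall: the video ad 220/581 = 37.9%, Variant 2 150/318 = 47.2% → Variant 2
(The video ad wins every device group but Variant 2 wins overall — the video ad's impressions skew toward the low-rate desktop group.)

Variant 2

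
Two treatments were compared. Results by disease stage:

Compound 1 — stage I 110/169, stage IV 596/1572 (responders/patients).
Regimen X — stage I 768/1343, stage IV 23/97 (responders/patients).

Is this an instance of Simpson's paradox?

Yes

Stage I: Compound 1 110/169 = 65.1%, Regimen X 768/1343 = 57.2% → Compound 1
Stage IV: Compound 1 596/1572 = 37.9%, Regimen X 23/97 = 23.7% → Compound 1
Overall: Compound 1 706/1741 = 40.6%, Regimen X 791/1440 = 54.9% → Regimen X
Compound 1 wins each disease group but Regimen X wins overall — the comparison reverses. Compound 1's patients skew toward stage IV, which has a lower base rate.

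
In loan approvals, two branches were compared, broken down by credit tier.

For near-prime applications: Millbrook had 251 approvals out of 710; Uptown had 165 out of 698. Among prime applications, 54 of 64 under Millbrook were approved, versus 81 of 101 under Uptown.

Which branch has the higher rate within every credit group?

Millbrook

Near-prime: Millbrook 251/710 = 35.4%, Uptown 165/698 = 23.6% → Millbrook
Prime: Millbrook 54/64 = 84.4%, Uptown 81/101 = 80.2% → Millbrook
Millbrook has the higher rate in both groups.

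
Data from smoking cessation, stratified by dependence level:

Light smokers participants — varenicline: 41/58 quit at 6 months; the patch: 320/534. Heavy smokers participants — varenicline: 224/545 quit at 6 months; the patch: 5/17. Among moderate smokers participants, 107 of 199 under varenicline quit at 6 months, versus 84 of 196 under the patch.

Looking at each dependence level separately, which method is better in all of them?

Light smokers: varenicline 41/58 = 70.7%, the patch 320/534 = 59.9% → varenicline
Heavy smokers: varenicline 224/545 = 41.1%, the patch 5/17 = 29.4% → varenicline
Moderate smokers: varenicline 107/199 = 53.8%, the patch 84/196 = 42.9% → varenicline
Varenicline has the higher rate in all 3 groups.

varenicline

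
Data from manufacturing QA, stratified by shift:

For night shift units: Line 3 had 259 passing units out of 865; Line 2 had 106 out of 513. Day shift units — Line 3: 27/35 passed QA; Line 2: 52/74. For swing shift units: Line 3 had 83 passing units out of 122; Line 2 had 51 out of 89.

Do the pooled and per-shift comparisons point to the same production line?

Night shift: Line 3 259/865 = 29.9%, Line 2 106/513 = 20.7% → Line 3
Day shift: Line 3 27/35 = 77.1%, Line 2 52/74 = 70.3% → Line 3
Swing shift: Line 3 83/122 = 68.0%, Line 2 51/89 = 57.3% → Line 3
Overall: Line 3 369/1022 = 36.1%, Line 2 209/676 = 30.9% → Line 3
Line 3 wins overall and in every shift group — no reversal.

Yes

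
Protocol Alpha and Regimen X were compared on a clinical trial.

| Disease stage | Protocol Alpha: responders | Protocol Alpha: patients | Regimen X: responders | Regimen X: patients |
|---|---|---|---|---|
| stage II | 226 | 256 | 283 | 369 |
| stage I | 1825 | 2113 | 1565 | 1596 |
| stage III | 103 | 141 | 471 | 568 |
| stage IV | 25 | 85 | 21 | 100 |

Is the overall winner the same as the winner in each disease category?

No

Stage II: Protocol Alpha 226/256 = 88.3%, Regimen X 283/369 = 76.7% → Protocol Alpha
Stage I: Protocol Alpha 1825/2113 = 86.4%, Regimen X 1565/1596 = 98.1% → Regimen X
Stage III: Protocol Alpha 103/141 = 73.0%, Regimen X 471/568 = 82.9% → Regimen X
Stage IV: Protocol Alpha 25/85 = 29.4%, Regimen X 21/100 = 21.0% → Protocol Alpha
Overall: Protocol Alpha 2179/2595 = 84.0%, Regimen X 2340/2633 = 88.9% → Regimen X
Neither sweeps: Protocol Alpha wins 2 of 4 groups, Regimen X wins 2. Regimen X wins overall but not every group — no Simpson reversal.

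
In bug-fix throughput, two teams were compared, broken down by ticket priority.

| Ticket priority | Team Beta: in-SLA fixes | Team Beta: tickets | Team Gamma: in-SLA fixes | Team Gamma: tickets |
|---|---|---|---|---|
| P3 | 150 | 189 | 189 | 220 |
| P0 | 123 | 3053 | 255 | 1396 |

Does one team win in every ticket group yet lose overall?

P3: Team Beta 150/189 = 79.4%, Team Gamma 189/220 = 85.9% → Team Gamma
P0: Team Beta 123/3053 = 4.0%, Team Gamma 255/1396 = 18.3% → Team Gamma
Overall: Team Beta 273/3242 = 8.4%, Team Gamma 444/1616 = 27.5% → Team Gamma
Team Gamma wins overall and in every ticket group — no reversal.

No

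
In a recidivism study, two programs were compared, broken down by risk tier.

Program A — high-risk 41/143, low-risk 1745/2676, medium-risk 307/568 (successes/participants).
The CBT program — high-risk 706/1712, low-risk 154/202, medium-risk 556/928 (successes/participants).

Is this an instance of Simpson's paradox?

High-risk: Program A 41/143 = 28.7%, the CBT program 706/1712 = 41.2% → the CBT program
Low-risk: Program A 1745/2676 = 65.2%, the CBT program 154/202 = 76.2% → the CBT program
Medium-risk: Program A 307/568 = 54.0%, the CBT program 556/928 = 59.9% → the CBT program
Overall: Program A 2093/3387 = 61.8%, the CBT program 1416/2842 = 49.8% → Program A
The CBT program wins each risk group but Program A wins overall — the comparison reverses. The CBT program's participants skew toward high-risk, which has a lower base rate.

Yes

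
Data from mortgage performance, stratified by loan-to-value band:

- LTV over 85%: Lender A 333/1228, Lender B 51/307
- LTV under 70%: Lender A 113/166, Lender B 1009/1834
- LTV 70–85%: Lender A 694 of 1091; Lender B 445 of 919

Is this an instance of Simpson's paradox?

Yes

LTV over 85%: Lender A 333/1228 = 27.1%, Lender B 51/307 = 16.6% → Lender A
LTV under 70%: Lender A 113/166 = 68.1%, Lender B 1009/1834 = 55.0% → Lender A
LTV 70–85%: Lender A 694/1091 = 63.6%, Lender B 445/919 = 48.4% → Lender A
Overall: Lender A 1140/2485 = 45.9%, Lender B 1505/3060 = 49.2% → Lender B
Lender A wins each loan-to-value group but Lender B wins overall — the comparison reverses. Lender A's loans skew toward LTV over 85%, which has a lower base rate.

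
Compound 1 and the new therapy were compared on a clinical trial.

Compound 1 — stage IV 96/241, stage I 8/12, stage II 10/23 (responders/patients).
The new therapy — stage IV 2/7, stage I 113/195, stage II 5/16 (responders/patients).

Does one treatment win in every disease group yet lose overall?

Yes

Stage IV: Compound 1 96/241 = 39.8%, the new therapy 2/7 = 28.6% → Compound 1
Stage I: Compound 1 8/12 = 66.7%, the new therapy 113/195 = 57.9% → Compound 1
Stage II: Compound 1 10/23 = 43.5%, the new therapy 5/16 = 31.2% → Compound 1
Overall: Compound 1 114/276 = 41.3%, the new therapy 120/218 = 55.0% → the new therapy
Compound 1 wins each disease group but the new therapy wins overall — the comparison reverses. Compound 1's patients skew toward stage IV, which has a lower base rate.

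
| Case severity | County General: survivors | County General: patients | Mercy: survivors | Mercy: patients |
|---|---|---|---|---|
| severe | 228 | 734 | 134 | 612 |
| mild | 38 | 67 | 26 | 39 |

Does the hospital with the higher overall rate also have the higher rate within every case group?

Severe: County General 228/734 = 31.1%, Mercy 134/612 = 21.9% → County General
Mild: County General 38/67 = 56.7%, Mercy 26/39 = 66.7% → Mercy
Overall: County General 266/801 = 33.2%, Mercy 160/651 = 24.6% → County General
Neither sweeps: County General wins 1 of 2 groups, Mercy wins 1. County General wins overall but not every group — no Simpson reversal.

No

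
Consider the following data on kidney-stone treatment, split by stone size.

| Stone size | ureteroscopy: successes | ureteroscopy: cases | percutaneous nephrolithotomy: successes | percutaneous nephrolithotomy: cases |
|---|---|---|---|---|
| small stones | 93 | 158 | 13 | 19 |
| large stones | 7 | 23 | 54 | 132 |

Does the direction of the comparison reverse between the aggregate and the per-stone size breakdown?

Yes

Small stones: ureteroscopy 93/158 = 58.9%, percutaneous nephrolithotomy 13/19 = 68.4% → percutaneous nephrolithotomy
Large stones: ureteroscopy 7/23 = 30.4%, percutaneous nephrolithotomy 54/132 = 40.9% → percutaneous nephrolithotomy
Overall: ureteroscopy 100/181 = 55.2%, percutaneous nephrolithotomy 67/151 = 44.4% → ureteroscopy
Percutaneous nephrolithotomy wins each stone group but ureteroscopy wins overall — the comparison reverses. Percutaneous nephrolithotomy's cases skew toward large stones, which has a lower base rate.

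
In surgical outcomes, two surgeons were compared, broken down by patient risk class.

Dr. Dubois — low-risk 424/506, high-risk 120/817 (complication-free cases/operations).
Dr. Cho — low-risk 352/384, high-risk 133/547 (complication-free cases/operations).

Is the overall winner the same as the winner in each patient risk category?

Yes

Low-risk: Dr. Dubois 424/506 = 83.8%, Dr. Cho 352/384 = 91.7% → Dr. Cho
High-risk: Dr. Dubois 120/817 = 14.7%, Dr. Cho 133/547 = 24.3% → Dr. Cho
Overall: Dr. Dubois 544/1323 = 41.1%, Dr. Cho 485/931 = 52.1% → Dr. Cho
Dr. Cho wins overall and in every patient risk group — no reversal.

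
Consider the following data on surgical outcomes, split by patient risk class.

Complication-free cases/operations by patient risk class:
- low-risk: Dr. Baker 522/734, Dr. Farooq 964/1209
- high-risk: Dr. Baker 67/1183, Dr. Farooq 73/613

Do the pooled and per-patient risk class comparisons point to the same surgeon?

Yes

Low-risk: Dr. Baker 522/734 = 71.1%, Dr. Farooq 964/1209 = 79.7% → Dr. Farooq
High-risk: Dr. Baker 67/1183 = 5.7%, Dr. Farooq 73/613 = 11.9% → Dr. Farooq
Overall: Dr. Baker 589/1917 = 30.7%, Dr. Farooq 1037/1822 = 56.9% → Dr. Farooq
Dr. Farooq wins overall and in every patient risk group — no reversal.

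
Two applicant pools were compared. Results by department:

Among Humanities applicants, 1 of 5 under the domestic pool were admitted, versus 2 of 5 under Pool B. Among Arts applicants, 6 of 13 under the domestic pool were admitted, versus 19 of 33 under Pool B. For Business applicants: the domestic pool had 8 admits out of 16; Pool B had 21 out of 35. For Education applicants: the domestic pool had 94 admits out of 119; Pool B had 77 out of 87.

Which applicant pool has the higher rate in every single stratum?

Pool B

Humanities: the domestic pool 1/5 = 20.0%, Pool B 2/5 = 40.0% → Pool B
Arts: the domestic pool 6/13 = 46.2%, Pool B 19/33 = 57.6% → Pool B
Business: the domestic pool 8/16 = 50.0%, Pool B 21/35 = 60.0% → Pool B
Education: the domestic pool 94/119 = 79.0%, Pool B 77/87 = 88.5% → Pool B
Pool B has the higher rate in all 4 groups.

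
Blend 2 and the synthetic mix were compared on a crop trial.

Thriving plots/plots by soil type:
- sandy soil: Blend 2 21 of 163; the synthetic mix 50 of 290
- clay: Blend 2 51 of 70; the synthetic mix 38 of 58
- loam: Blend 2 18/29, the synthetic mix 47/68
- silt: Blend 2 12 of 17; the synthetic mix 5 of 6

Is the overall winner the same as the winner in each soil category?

Sandy soil: Blend 2 21/163 = 12.9%, the synthetic mix 50/290 = 17.2% → the synthetic mix
Clay: Blend 2 51/70 = 72.9%, the synthetic mix 38/58 = 65.5% → Blend 2
Loam: Blend 2 18/29 = 62.1%, the synthetic mix 47/68 = 69.1% → the synthetic mix
Silt: Blend 2 12/17 = 70.6%, the synthetic mix 5/6 = 83.3% → the synthetic mix
Overall: Blend 2 102/279 = 36.6%, the synthetic mix 140/422 = 33.2% → Blend 2
Neither sweeps: Blend 2 wins 1 of 4 groups, the synthetic mix wins 3. Blend 2 wins overall but not every group — no Simpson reversal.

No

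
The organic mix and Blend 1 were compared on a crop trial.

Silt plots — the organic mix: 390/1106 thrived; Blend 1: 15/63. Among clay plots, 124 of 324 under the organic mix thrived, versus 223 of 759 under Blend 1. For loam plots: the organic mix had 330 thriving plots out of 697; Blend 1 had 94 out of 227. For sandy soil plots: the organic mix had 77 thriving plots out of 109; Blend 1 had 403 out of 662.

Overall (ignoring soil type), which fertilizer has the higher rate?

Silt: the organic mix 390/1106 = 35.3%, Blend 1 15/63 = 23.8% → the organic mix
Clay: the organic mix 124/324 = 38.3%, Blend 1 223/759 = 29.4% → the organic mix
Loam: the organic mix 330/697 = 47.3%, Blend 1 94/227 = 41.4% → the organic mix
Sandy soil: the organic mix 77/109 = 70.6%, Blend 1 403/662 = 60.9% → the organic mix
Overall: the organic mix 921/2236 = 41.2%, Blend 1 735/1711 = 43.0% → Blend 1
(The organic mix wins every soil group but Blend 1 wins overall — the organic mix's plots skew toward the low-rate silt group.)

Blend 1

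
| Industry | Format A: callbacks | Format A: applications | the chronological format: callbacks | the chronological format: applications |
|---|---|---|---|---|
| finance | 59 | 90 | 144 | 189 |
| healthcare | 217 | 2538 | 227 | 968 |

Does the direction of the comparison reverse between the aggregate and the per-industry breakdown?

No

Finance: Format A 59/90 = 65.6%, the chronological format 144/189 = 76.2% → the chronological format
Healthcare: Format A 217/2538 = 8.6%, the chronological format 227/968 = 23.5% → the chronological format
Overall: Format A 276/2628 = 10.5%, the chronological format 371/1157 = 32.1% → the chronological format
The chronological format wins overall and in every industry group — no reversal.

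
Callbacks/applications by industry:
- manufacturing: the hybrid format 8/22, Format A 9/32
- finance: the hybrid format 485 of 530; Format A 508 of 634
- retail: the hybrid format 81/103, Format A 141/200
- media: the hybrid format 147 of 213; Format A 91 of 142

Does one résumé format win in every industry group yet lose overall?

Manufacturing: the hybrid format 8/22 = 36.4%, Format A 9/32 = 28.1% → the hybrid format
Finance: the hybrid format 485/530 = 91.5%, Format A 508/634 = 80.1% → the hybrid format
Retail: the hybrid format 81/103 = 78.6%, Format A 141/200 = 70.5% → the hybrid format
Media: the hybrid format 147/213 = 69.0%, Format A 91/142 = 64.1% → the hybrid format
Overall: the hybrid format 721/868 = 83.1%, Format A 749/1008 = 74.3% → the hybrid format
The hybrid format wins overall and in every industry group — no reversal.

No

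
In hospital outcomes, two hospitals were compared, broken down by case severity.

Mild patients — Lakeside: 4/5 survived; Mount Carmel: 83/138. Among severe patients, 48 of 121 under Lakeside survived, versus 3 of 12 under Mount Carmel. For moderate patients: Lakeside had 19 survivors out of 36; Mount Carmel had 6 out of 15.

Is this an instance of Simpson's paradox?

Mild: Lakeside 4/5 = 80.0%, Mount Carmel 83/138 = 60.1% → Lakeside
Severe: Lakeside 48/121 = 39.7%, Mount Carmel 3/12 = 25.0% → Lakeside
Moderate: Lakeside 19/36 = 52.8%, Mount Carmel 6/15 = 40.0% → Lakeside
Overall: Lakeside 71/162 = 43.8%, Mount Carmel 92/165 = 55.8% → Mount Carmel
Lakeside wins each case group but Mount Carmel wins overall — the comparison reverses. Lakeside's patients skew toward severe, which has a lower base rate.

Yes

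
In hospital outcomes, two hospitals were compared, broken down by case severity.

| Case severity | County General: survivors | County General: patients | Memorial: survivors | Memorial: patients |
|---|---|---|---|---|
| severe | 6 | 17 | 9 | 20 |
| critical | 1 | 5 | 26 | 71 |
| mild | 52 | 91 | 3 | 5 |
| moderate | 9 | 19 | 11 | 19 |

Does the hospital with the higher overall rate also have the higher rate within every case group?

No

Severe: County General 6/17 = 35.3%, Memorial 9/20 = 45.0% → Memorial
Critical: County General 1/5 = 20.0%, Memorial 26/71 = 36.6% → Memorial
Mild: County General 52/91 = 57.1%, Memorial 3/5 = 60.0% → Memorial
Moderate: County General 9/19 = 47.4%, Memorial 11/19 = 57.9% → Memorial
Overall: County General 68/132 = 51.5%, Memorial 49/115 = 42.6% → County General
Memorial wins each case group but County General wins overall — the comparison reverses. Memorial's patients skew toward critical, which has a lower base rate.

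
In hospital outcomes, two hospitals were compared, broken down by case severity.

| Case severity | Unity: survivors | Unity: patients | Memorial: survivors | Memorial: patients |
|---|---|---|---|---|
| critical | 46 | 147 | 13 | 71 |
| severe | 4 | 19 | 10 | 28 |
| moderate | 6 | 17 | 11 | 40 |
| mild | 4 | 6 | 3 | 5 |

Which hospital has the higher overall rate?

Unity

Critical: Unity 46/147 = 31.3%, Memorial 13/71 = 18.3% → Unity
Severe: Unity 4/19 = 21.1%, Memorial 10/28 = 35.7% → Memorial
Moderate: Unity 6/17 = 35.3%, Memorial 11/40 = 27.5% → Unity
Mild: Unity 4/6 = 66.7%, Memorial 3/5 = 60.0% → Unity
Overall: Unity 60/189 = 31.7%, Memorial 37/144 = 25.7% → Unity
(Neither sweeps every case group, but Unity has the higher pooled rate.)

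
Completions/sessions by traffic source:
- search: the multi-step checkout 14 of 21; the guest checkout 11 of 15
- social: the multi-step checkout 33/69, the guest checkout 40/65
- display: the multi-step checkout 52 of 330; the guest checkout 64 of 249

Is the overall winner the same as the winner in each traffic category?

Search: the multi-step checkout 14/21 = 66.7%, the guest checkout 11/15 = 73.3% → the guest checkout
Social: the multi-step checkout 33/69 = 47.8%, the guest checkout 40/65 = 61.5% → the guest checkout
Display: the multi-step checkout 52/330 = 15.8%, the guest checkout 64/249 = 25.7% → the guest checkout
Overall: the multi-step checkout 99/420 = 23.6%, the guest checkout 115/329 = 35.0% → the guest checkout
The guest checkout wins overall and in every traffic group — no reversal.

Yes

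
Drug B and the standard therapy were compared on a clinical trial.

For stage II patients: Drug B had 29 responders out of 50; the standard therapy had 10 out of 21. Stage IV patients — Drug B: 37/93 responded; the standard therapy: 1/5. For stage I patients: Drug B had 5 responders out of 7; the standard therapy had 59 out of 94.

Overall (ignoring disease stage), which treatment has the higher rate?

Stage II: Drug B 29/50 = 58.0%, the standard therapy 10/21 = 47.6% → Drug B
Stage IV: Drug B 37/93 = 39.8%, the standard therapy 1/5 = 20.0% → Drug B
Stage I: Drug B 5/7 = 71.4%, the standard therapy 59/94 = 62.8% → Drug B
Overall: Drug B 71/150 = 47.3%, the standard therapy 70/120 = 58.3% → the standard therapy
(Drug B wins every disease group but the standard therapy wins overall — Drug B's patients skew toward the low-rate stage IV group.)

the standard therapy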